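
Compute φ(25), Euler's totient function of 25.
20

Prime factorization: 25 = 5^2
Using the formula φ(n) = n × Π(1 - 1/p) for each prime factor p:
φ(25) = 25 × (1 - 1/5)
φ(25) = 20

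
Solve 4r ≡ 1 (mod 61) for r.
4^(-1) ≡ 46 (mod 61). Verification: 4 × 46 = 184 ≡ 1 (mod 61)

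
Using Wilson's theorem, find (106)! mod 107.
By Wilson's theorem, (106)! ≡ -1 ≡ 106 (mod 107)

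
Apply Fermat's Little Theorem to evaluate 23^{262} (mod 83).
68

By Fermat's Little Theorem, a^(p-1) ≡ 1 (mod p) for prime p and gcd(a, p) = 1
Here p = 83, so 23^82 ≡ 1 (mod 83)
We can reduce the exponent: 262 mod 82 = 16
So 23^262 ≡ 23^16 (mod 83)
Computing: 23^16 mod 83 = 68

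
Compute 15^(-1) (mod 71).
19

Using Extended Euclidean Algorithm:
gcd(15, 71) = 1
Bezout coefficients: 15 × 19 + 71 × -4 = 1
So 15 × 19 ≡ 1 (mod 71)
The inverse is 19 mod 71 = 19
Verification: 15 × 19 = 285 = 4 × 71 + 1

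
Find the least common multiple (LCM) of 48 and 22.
528

First find GCD(48, 22) using the Euclidean algorithm:
48 = 2 × 22 + 4
22 = 5 × 4 + 2
4 = 2 × 2 + 0
GCD(48, 22) = 2

LCM formula: LCM(a, b) = (a × b) / GCD(a, b)
LCM(48, 22) = (48 × 22) / 2
LCM(48, 22) = 1056 / 2
LCM(48, 22) = 528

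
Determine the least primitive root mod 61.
p - 1 = 60 has prime divisors 2, 3, 5. h is a primitive root mod 61 iff h^(60/q) ≢ 1 (mod 61) for each such q.
h = 2: 2^30 ≡ 60, 2^20 ≡ 47, 2^12 ≡ 9 (mod 61); none is 1, so 2 has order 60 and is a primitive root.
The smallest primitive root mod 61 is g = 2.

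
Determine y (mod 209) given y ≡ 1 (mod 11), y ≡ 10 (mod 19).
67

Using the Chinese Remainder Theorem:
M = product of moduli = 209
For equation 1: M_1 = 19, 19 ≡ 8 (mod 11), inverse of 19 mod 11 is 7 (check: 8 × 7 = 56 ≡ 1 (mod 11))
For equation 2: M_2 = 11, 11 ≡ 11 (mod 19), inverse of 11 mod 19 is 7 (check: 11 × 7 = 77 ≡ 1 (mod 19))
Combine: y ≡ Σ r_i×M_i×(M_i⁻¹ mod m_i) = 1×19×7 + 10×11×7 = 133 + 770 = 903
903 mod 209 = 67
y ≡ 67 (mod 209)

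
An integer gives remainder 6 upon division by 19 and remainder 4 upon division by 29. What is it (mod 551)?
M = 19 × 29 = 551. M₁ = 29, y₁ ≡ 2 (mod 19). M₂ = 19, y₂ ≡ 26 (mod 29). m = 6×29×2 + 4×19×26 ≡ 120 (mod 551). The smallest positive such number is 120.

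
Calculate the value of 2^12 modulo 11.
Using Fermat: 2^{10} ≡ 1 (mod 11). 12 ≡ 2 (mod 10). So 2^{12} ≡ 2^{2} ≡ 4 (mod 11)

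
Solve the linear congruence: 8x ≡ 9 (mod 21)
9

Since gcd(8, 21) = 1 divides 9, a solution exists.
Multiply both sides by the inverse of 8 mod 21:
  8^(-1) mod 21 = 8
  x ≡ 8 × 9 ≡ 72 ≡ 9 (mod 21)
Verification: 8 × 9 = 72 = 3 × 21 + 9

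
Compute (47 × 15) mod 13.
3

(47 × 15) = 705
705 mod 13 = 3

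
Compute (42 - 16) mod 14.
12

(42 - 16) = 26
26 mod 14 = 12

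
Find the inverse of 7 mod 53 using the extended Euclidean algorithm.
Extended GCD: 7(-15) + 53(2) = 1. So 7^(-1) ≡ 38 ≡ 38 (mod 53). Verify: 7 × 38 = 266 ≡ 1 (mod 53)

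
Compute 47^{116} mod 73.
57

Using successive squaring:
Binary expansion of 116: 1110100
Powers of 47 mod 73 (each is the square of the previous):
  47^1 ≡ 47 (mod 73)
  47^2 ≡ 47² = 2209 ≡ 19 (mod 73)
  47^4 ≡ 19² = 361 ≡ 69 (mod 73)
  47^8 ≡ 69² = 4761 ≡ 16 (mod 73)
  47^16 ≡ 16² = 256 ≡ 37 (mod 73)
  47^32 ≡ 37² = 1369 ≡ 55 (mod 73)
  47^64 ≡ 55² = 3025 ≡ 32 (mod 73)
116 = 64 + 32 + 16 + 4, so 47^116 = 47^64 × 47^32 × 47^16 × 47^4 ≡ 32 × 55 × 37 × 69 (mod 73)
Multiplying step by step:
  32 × 55 = 1760 ≡ 8 (mod 73)
  8 × 37 = 296 ≡ 4 (mod 73)
  4 × 69 = 276 ≡ 57 (mod 73)
Result: 47^116 ≡ 57 (mod 73)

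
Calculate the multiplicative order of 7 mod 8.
Powers of 7 mod 8: 7^1≡7, 7^2≡1. Order = 2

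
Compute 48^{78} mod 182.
92

Using successive squaring:
Binary expansion of 78: 1001110
Powers of 48 mod 182 (each is the square of the previous):
  48^1 ≡ 48 (mod 182)
  48^2 ≡ 48² = 2304 ≡ 120 (mod 182)
  48^4 ≡ 120² = 14400 ≡ 22 (mod 182)
  48^8 ≡ 22² = 484 ≡ 120 (mod 182)
  48^16 ≡ 120² = 14400 ≡ 22 (mod 182)
  48^32 ≡ 22² = 484 ≡ 120 (mod 182)
  48^64 ≡ 120² = 14400 ≡ 22 (mod 182)
78 = 64 + 8 + 4 + 2, so 48^78 = 48^64 × 48^8 × 48^4 × 48^2 ≡ 22 × 120 × 22 × 120 (mod 182)
Multiplying step by step:
  22 × 120 = 2640 ≡ 92 (mod 182)
  92 × 22 = 2024 ≡ 22 (mod 182)
  22 × 120 = 2640 ≡ 92 (mod 182)
Result: 48^78 ≡ 92 (mod 182)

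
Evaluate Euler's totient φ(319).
280

Prime factorization: 319 = 11 × 29
Using the formula φ(n) = n × Π(1 - 1/p) for each prime factor p:
φ(319) = 319 × (1 - 1/11) × (1 - 1/29)
φ(319) = 280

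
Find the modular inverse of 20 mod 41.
20^(-1) ≡ 39 (mod 41). Verification: 20 × 39 = 780 ≡ 1 (mod 41)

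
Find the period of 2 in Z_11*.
Powers of 2 mod 11: 2^1≡2, 2^2≡4, 2^3≡8, 2^4≡5, 2^5≡10, 2^6≡9, 2^7≡7, 2^8≡3, 2^9≡6, 2^10≡1. Order = 10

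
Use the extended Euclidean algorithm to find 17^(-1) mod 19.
Extended GCD: 17(9) + 19(-8) = 1. So 17^(-1) ≡ 9 ≡ 9 (mod 19). Verify: 17 × 9 = 153 ≡ 1 (mod 19)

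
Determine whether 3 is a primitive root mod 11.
p - 1 = 10 has prime divisors 2, 5. Check 3^(10/q) mod 11 for each: 3^(10/2) = 3^5 ≡ 1, 3^(10/5) = 3^2 ≡ 9 (mod 11). Since 3^5 ≡ 1 (mod 11), the order of 3 divides 5 (in fact the order is 5) ≠ 10, so it is not a primitive root.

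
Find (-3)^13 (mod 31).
Using repeated squaring. (-3) ≡ 28 (mod 31). 13 = 8 + 4 + 1 (binary 1101). Repeated squaring mod 31: 28^1 ≡ 28; 28^2 ≡ 28² = 784 ≡ 9; 28^4 ≡ 9² = 81 ≡ 19; 28^8 ≡ 19² = 361 ≡ 20. Multiply: (-3)^13 ≡ 28^8 × 28^4 × 28^1 ≡ 20 × 19 × 28 (mod 31): 20 × 19 = 380 ≡ 8; 8 × 28 = 224 ≡ 7. So (-3)^13 ≡ 7 (mod 31).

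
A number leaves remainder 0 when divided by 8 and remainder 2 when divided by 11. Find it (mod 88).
M = 8 × 11 = 88. M₁ = 11, y₁ ≡ 3 (mod 8). M₂ = 8, y₂ ≡ 7 (mod 11). z = 0×11×3 + 2×8×7 ≡ 24 (mod 88)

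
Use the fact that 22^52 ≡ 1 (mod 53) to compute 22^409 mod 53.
By Fermat: 22^{52} ≡ 1 (mod 53). 409 = 7×52 + 45. So 22^{409} ≡ 22^{45} ≡ 8 (mod 53)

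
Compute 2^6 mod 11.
6 = 4 + 2 (binary 110). Repeated squaring mod 11: 2^1 ≡ 2; 2^2 ≡ 2² = 4 ≡ 4; 2^4 ≡ 4² = 16 ≡ 5. Multiply: 2^6 = 2^4 × 2^2 ≡ 5 × 4 (mod 11): 5 × 4 = 20 ≡ 9. So 2^6 ≡ 9 (mod 11).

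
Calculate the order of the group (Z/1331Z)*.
1210

Prime factorization: 1331 = 11^3
Using the formula φ(n) = n × Π(1 - 1/p) for each prime factor p:
φ(1331) = 1331 × (1 - 1/11)
φ(1331) = 1210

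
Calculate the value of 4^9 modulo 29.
9 = 8 + 1 (binary 1001). Repeated squaring mod 29: 4^1 ≡ 4; 4^2 ≡ 4² = 16 ≡ 16; 4^4 ≡ 16² = 256 ≡ 24; 4^8 ≡ 24² = 576 ≡ 25. Multiply: 4^9 = 4^8 × 4^1 ≡ 25 × 4 (mod 29): 25 × 4 = 100 ≡ 13. So 4^9 ≡ 13 (mod 29).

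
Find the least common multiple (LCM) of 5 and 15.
15

First find GCD(5, 15) using the Euclidean algorithm:
5 = 0 × 15 + 5
15 = 3 × 5 + 0
GCD(5, 15) = 5

LCM formula: LCM(a, b) = (a × b) / GCD(a, b)
LCM(5, 15) = (5 × 15) / 5
LCM(5, 15) = 75 / 5
LCM(5, 15) = 15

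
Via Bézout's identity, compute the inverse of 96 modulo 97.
Extended GCD: 96(-1) + 97(1) = 1. So 96^(-1) ≡ 96 ≡ 96 (mod 97). Verify: 96 × 96 = 9216 ≡ 1 (mod 97)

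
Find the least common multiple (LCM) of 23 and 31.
713

First find GCD(23, 31) using the Euclidean algorithm:
23 = 0 × 31 + 23
31 = 1 × 23 + 8
23 = 2 × 8 + 7
8 = 1 × 7 + 1
7 = 7 × 1 + 0
GCD(23, 31) = 1

LCM formula: LCM(a, b) = (a × b) / GCD(a, b)
LCM(23, 31) = (23 × 31) / 1
LCM(23, 31) = 713 / 1
LCM(23, 31) = 713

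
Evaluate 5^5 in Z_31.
5 = 4 + 1 (binary 101). Repeated squaring mod 31: 5^1 ≡ 5; 5^2 ≡ 5² = 25 ≡ 25; 5^4 ≡ 25² = 625 ≡ 5. Multiply: 5^5 = 5^4 × 5^1 ≡ 5 × 5 (mod 31): 5 × 5 = 25 ≡ 25. So 5^5 ≡ 25 (mod 31).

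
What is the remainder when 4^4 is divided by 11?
4 = 4 (binary 100). Repeated squaring mod 11: 4^1 ≡ 4; 4^2 ≡ 4² = 16 ≡ 5; 4^4 ≡ 5² = 25 ≡ 3. So 4^4 ≡ 3 (mod 11).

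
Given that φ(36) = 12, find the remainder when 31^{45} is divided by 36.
By Euler: 31^{12} ≡ 1 (mod 36) since gcd(31, 36) = 1. 45 = 3×12 + 9. So 31^{45} ≡ 31^{9} ≡ 19 (mod 36)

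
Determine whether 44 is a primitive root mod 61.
p - 1 = 60 has prime divisors 2, 3, 5. Check 44^(60/q) mod 61 for each: 44^(60/2) = 44^30 ≡ 60, 44^(60/3) = 44^20 ≡ 13, 44^(60/5) = 44^12 ≡ 20 (mod 61). None of these is 1, so 44 has order 60 = φ(61), so it is a primitive root mod 61.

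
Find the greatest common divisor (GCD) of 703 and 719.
1

Using the Euclidean algorithm:
703 = 0 × 719 + 703
719 = 1 × 703 + 16
703 = 43 × 16 + 15
16 = 1 × 15 + 1
15 = 15 × 1 + 0

GCD(703, 719) = 1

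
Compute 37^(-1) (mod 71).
48

Using Extended Euclidean Algorithm:
gcd(37, 71) = 1
Bezout coefficients: 37 × -23 + 71 × 12 = 1
So 37 × -23 ≡ 1 (mod 71)
The inverse is -23 mod 71 = 48
Verification: 37 × 48 = 1776 = 25 × 71 + 1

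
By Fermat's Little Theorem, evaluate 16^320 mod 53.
By Fermat: 16^{52} ≡ 1 (mod 53). 320 ≡ 8 (mod 52). So 16^{320} ≡ 16^{8} ≡ 42 (mod 53)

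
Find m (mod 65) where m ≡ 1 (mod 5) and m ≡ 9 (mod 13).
M = 5 × 13 = 65. M₁ = 13, y₁ ≡ 2 (mod 5). M₂ = 5, y₂ ≡ 8 (mod 13). m = 1×13×2 + 9×5×8 ≡ 61 (mod 65)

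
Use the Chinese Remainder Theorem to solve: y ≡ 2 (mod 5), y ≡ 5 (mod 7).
12

Using the Chinese Remainder Theorem:
M = product of moduli = 35
For equation 1: M_1 = 7, 7 ≡ 2 (mod 5), inverse of 7 mod 5 is 3 (check: 2 × 3 = 6 ≡ 1 (mod 5))
For equation 2: M_2 = 5, 5 ≡ 5 (mod 7), inverse of 5 mod 7 is 3 (check: 5 × 3 = 15 ≡ 1 (mod 7))
Combine: y ≡ Σ r_i×M_i×(M_i⁻¹ mod m_i) = 2×7×3 + 5×5×3 = 42 + 75 = 117
117 mod 35 = 12
y ≡ 12 (mod 35)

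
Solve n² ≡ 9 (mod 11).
The square roots of 9 mod 11 are 3 and 8. Verify: 3² = 9 ≡ 9 (mod 11)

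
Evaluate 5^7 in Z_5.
5 ≡ 0 (mod 5). 7 = 4 + 2 + 1 (binary 111). Repeated squaring mod 5: 0^1 ≡ 0; 0^2 ≡ 0² = 0 ≡ 0; 0^4 ≡ 0² = 0 ≡ 0. Multiply: 5^7 ≡ 0^4 × 0^2 × 0^1 ≡ 0 × 0 × 0 (mod 5): 0 × 0 = 0 ≡ 0; 0 × 0 = 0 ≡ 0. So 5^7 ≡ 0 (mod 5).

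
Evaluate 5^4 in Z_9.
4 = 4 (binary 100). Repeated squaring mod 9: 5^1 ≡ 5; 5^2 ≡ 5² = 25 ≡ 7; 5^4 ≡ 7² = 49 ≡ 4. So 5^4 ≡ 4 (mod 9).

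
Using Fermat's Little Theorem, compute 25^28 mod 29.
By Fermat's Little Theorem, 25^{28} ≡ 1 (mod 29) since 29 is prime and gcd(25, 29) = 1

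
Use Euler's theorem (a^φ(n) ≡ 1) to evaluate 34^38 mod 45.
By Euler: 34^{24} ≡ 1 (mod 45) since gcd(34, 45) = 1. 38 = 1×24 + 14. So 34^{38} ≡ 34^{14} ≡ 31 (mod 45)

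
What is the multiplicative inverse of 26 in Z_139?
26^(-1) ≡ 123 (mod 139). Verification: 26 × 123 = 3198 ≡ 1 (mod 139)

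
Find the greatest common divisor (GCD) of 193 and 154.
1

Using the Euclidean algorithm:
193 = 1 × 154 + 39
154 = 3 × 39 + 37
39 = 1 × 37 + 2
37 = 18 × 2 + 1
2 = 2 × 1 + 0

GCD(193, 154) = 1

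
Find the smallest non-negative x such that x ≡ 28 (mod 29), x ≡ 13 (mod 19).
260

Using the Chinese Remainder Theorem:
M = product of moduli = 551
For equation 1: M_1 = 19, 19 ≡ 19 (mod 29), inverse of 19 mod 29 is 26 (check: 19 × 26 = 494 ≡ 1 (mod 29))
For equation 2: M_2 = 29, 29 ≡ 10 (mod 19), inverse of 29 mod 19 is 2 (check: 10 × 2 = 20 ≡ 1 (mod 19))
Combine: x ≡ Σ r_i×M_i×(M_i⁻¹ mod m_i) = 28×19×26 + 13×29×2 = 13832 + 754 = 14586
14586 mod 551 = 260
x ≡ 260 (mod 551)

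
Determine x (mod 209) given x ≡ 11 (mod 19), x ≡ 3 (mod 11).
201

Using the Chinese Remainder Theorem:
M = product of moduli = 209
For equation 1: M_1 = 11, 11 ≡ 11 (mod 19), inverse of 11 mod 19 is 7 (check: 11 × 7 = 77 ≡ 1 (mod 19))
For equation 2: M_2 = 19, 19 ≡ 8 (mod 11), inverse of 19 mod 11 is 7 (check: 8 × 7 = 56 ≡ 1 (mod 11))
Combine: x ≡ Σ r_i×M_i×(M_i⁻¹ mod m_i) = 11×11×7 + 3×19×7 = 847 + 399 = 1246
1246 mod 209 = 201
x ≡ 201 (mod 209)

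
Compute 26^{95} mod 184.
48

Using successive squaring:
Binary expansion of 95: 1011111
Powers of 26 mod 184 (each is the square of the previous):
  26^1 ≡ 26 (mod 184)
  26^2 ≡ 26² = 676 ≡ 124 (mod 184)
  26^4 ≡ 124² = 15376 ≡ 104 (mod 184)
  26^8 ≡ 104² = 10816 ≡ 144 (mod 184)
  26^16 ≡ 144² = 20736 ≡ 128 (mod 184)
  26^32 ≡ 128² = 16384 ≡ 8 (mod 184)
  26^64 ≡ 8² = 64 ≡ 64 (mod 184)
95 = 64 + 16 + 8 + 4 + 2 + 1, so 26^95 = 26^64 × 26^16 × 26^8 × 26^4 × 26^2 × 26^1 ≡ 64 × 128 × 144 × 104 × 124 × 26 (mod 184)
Multiplying step by step:
  64 × 128 = 8192 ≡ 96 (mod 184)
  96 × 144 = 13824 ≡ 24 (mod 184)
  24 × 104 = 2496 ≡ 104 (mod 184)
  104 × 124 = 12896 ≡ 16 (mod 184)
  16 × 26 = 416 ≡ 48 (mod 184)
Result: 26^95 ≡ 48 (mod 184)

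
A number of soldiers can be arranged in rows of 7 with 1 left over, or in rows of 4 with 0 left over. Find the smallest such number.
M = 7 × 4 = 28. M₁ = 4, y₁ ≡ 2 (mod 7). M₂ = 7, y₂ ≡ 3 (mod 4). r = 1×4×2 + 0×7×3 ≡ 8 (mod 28). The smallest positive such number is 8.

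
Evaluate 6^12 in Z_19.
Using repeated squaring. 12 = 8 + 4 (binary 1100). Repeated squaring mod 19: 6^1 ≡ 6; 6^2 ≡ 6² = 36 ≡ 17; 6^4 ≡ 17² = 289 ≡ 4; 6^8 ≡ 4² = 16 ≡ 16. Multiply: 6^12 = 6^8 × 6^4 ≡ 16 × 4 (mod 19): 16 × 4 = 64 ≡ 7. So 6^12 ≡ 7 (mod 19).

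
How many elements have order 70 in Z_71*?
Number of primitive roots mod 71 = φ(70) = 24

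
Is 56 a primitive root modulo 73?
No

To verify, check if 56^(72/q) ≢ 1 (mod 73) for each prime divisor q of 72
Divisors of 72 = 72: [1, 2, 3, 4, 6, 8, 9, 12, 18, 24, 36, 72]
  56^(72/2) = 56^36 ≡ 72 (mod 73)
  56^(72/3) = 56^24 ≡ 1 (mod 73)
Conclusion: 56 is not a primitive root modulo 73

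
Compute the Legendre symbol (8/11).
(8/11) = 8^{5} mod 11 = -1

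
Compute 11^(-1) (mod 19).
11^(-1) ≡ 7 (mod 19). Verification: 11 × 7 = 77 ≡ 1 (mod 19)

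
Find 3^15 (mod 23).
Using repeated squaring. 15 = 8 + 4 + 2 + 1 (binary 1111). Repeated squaring mod 23: 3^1 ≡ 3; 3^2 ≡ 3² = 9 ≡ 9; 3^4 ≡ 9² = 81 ≡ 12; 3^8 ≡ 12² = 144 ≡ 6. Multiply: 3^15 = 3^8 × 3^4 × 3^2 × 3^1 ≡ 6 × 12 × 9 × 3 (mod 23): 6 × 12 = 72 ≡ 3; 3 × 9 = 27 ≡ 4; 4 × 3 = 12 ≡ 12. So 3^15 ≡ 12 (mod 23).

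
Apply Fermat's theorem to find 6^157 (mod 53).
By Fermat: 6^{52} ≡ 1 (mod 53). 157 = 3×52 + 1. So 6^{157} ≡ 6^{1} ≡ 6 (mod 53)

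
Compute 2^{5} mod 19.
13

Using successive squaring:
Binary expansion of 5: 101
Powers of 2 mod 19 (each is the square of the previous):
  2^1 ≡ 2 (mod 19)
  2^2 ≡ 2² = 4 ≡ 4 (mod 19)
  2^4 ≡ 4² = 16 ≡ 16 (mod 19)
5 = 4 + 1, so 2^5 = 2^4 × 2^1 ≡ 16 × 2 (mod 19)
Multiplying step by step:
  16 × 2 = 32 ≡ 13 (mod 19)
Result: 2^5 ≡ 13 (mod 19)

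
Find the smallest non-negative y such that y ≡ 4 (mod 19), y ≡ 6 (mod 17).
23

Using the Chinese Remainder Theorem:
M = product of moduli = 323
For equation 1: M_1 = 17, 17 ≡ 17 (mod 19), inverse of 17 mod 19 is 9 (check: 17 × 9 = 153 ≡ 1 (mod 19))
For equation 2: M_2 = 19, 19 ≡ 2 (mod 17), inverse of 19 mod 17 is 9 (check: 2 × 9 = 18 ≡ 1 (mod 17))
Combine: y ≡ Σ r_i×M_i×(M_i⁻¹ mod m_i) = 4×17×9 + 6×19×9 = 612 + 1026 = 1638
1638 mod 323 = 23
y ≡ 23 (mod 323)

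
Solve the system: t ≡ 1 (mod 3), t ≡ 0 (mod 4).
M = 3 × 4 = 12. M₁ = 4, y₁ ≡ 1 (mod 3). M₂ = 3, y₂ ≡ 3 (mod 4). t = 1×4×1 + 0×3×3 ≡ 4 (mod 12)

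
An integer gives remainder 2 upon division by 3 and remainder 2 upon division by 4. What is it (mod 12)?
M = 3 × 4 = 12. M₁ = 4, y₁ ≡ 1 (mod 3). M₂ = 3, y₂ ≡ 3 (mod 4). z = 2×4×1 + 2×3×3 ≡ 2 (mod 12). The smallest positive such number is 2.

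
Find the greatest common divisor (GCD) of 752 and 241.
1

Using the Euclidean algorithm:
752 = 3 × 241 + 29
241 = 8 × 29 + 9
29 = 3 × 9 + 2
9 = 4 × 2 + 1
2 = 2 × 1 + 0

GCD(752, 241) = 1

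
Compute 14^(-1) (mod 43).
14^(-1) ≡ 40 (mod 43). Verification: 14 × 40 = 560 ≡ 1 (mod 43)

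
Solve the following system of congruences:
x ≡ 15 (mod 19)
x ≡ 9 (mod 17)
281

Using the Chinese Remainder Theorem:
M = product of moduli = 323
For equation 1: M_1 = 17, 17 ≡ 17 (mod 19), inverse of 17 mod 19 is 9 (check: 17 × 9 = 153 ≡ 1 (mod 19))
For equation 2: M_2 = 19, 19 ≡ 2 (mod 17), inverse of 19 mod 17 is 9 (check: 2 × 9 = 18 ≡ 1 (mod 17))
Combine: x ≡ Σ r_i×M_i×(M_i⁻¹ mod m_i) = 15×17×9 + 9×19×9 = 2295 + 1539 = 3834
3834 mod 323 = 281
x ≡ 281 (mod 323)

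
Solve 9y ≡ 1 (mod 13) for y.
3

Using Extended Euclidean Algorithm:
gcd(9, 13) = 1
Bezout coefficients: 9 × 3 + 13 × -2 = 1
So 9 × 3 ≡ 1 (mod 13)
The inverse is 3 mod 13 = 3
Verification: 9 × 3 = 27 = 2 × 13 + 1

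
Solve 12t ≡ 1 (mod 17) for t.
10

Using Extended Euclidean Algorithm:
gcd(12, 17) = 1
Bezout coefficients: 12 × -7 + 17 × 5 = 1
So 12 × -7 ≡ 1 (mod 17)
The inverse is -7 mod 17 = 10
Verification: 12 × 10 = 120 = 7 × 17 + 1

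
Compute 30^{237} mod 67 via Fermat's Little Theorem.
66

By Fermat's Little Theorem, a^(p-1) ≡ 1 (mod p) for prime p and gcd(a, p) = 1
Here p = 67, so 30^66 ≡ 1 (mod 67)
We can reduce the exponent: 237 mod 66 = 39
So 30^237 ≡ 30^39 (mod 67)
Computing: 30^39 mod 67 = 66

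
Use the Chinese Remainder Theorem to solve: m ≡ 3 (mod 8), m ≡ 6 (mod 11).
M = 8 × 11 = 88. M₁ = 11, y₁ ≡ 3 (mod 8). M₂ = 8, y₂ ≡ 7 (mod 11). m = 3×11×3 + 6×8×7 ≡ 83 (mod 88)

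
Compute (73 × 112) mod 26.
12

(73 × 112) = 8176
8176 mod 26 = 12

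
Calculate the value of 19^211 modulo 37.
Using Fermat: 19^{36} ≡ 1 (mod 37). 211 ≡ 31 (mod 36). So 19^{211} ≡ 19^{31} ≡ 32 (mod 37)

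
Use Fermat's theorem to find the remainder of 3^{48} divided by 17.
1

By Fermat's Little Theorem, a^(p-1) ≡ 1 (mod p) for prime p and gcd(a, p) = 1
Here p = 17, so 3^16 ≡ 1 (mod 17)
We can reduce the exponent: 48 mod 16 = 0
So 3^48 ≡ 3^0 (mod 17)
Computing: 3^0 mod 17 = 1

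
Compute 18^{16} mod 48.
0

Using successive squaring:
Binary expansion of 16: 10000
Powers of 18 mod 48 (each is the square of the previous):
  18^1 ≡ 18 (mod 48)
  18^2 ≡ 18² = 324 ≡ 36 (mod 48)
  18^4 ≡ 36² = 1296 ≡ 0 (mod 48)
  18^8 ≡ 0² = 0 ≡ 0 (mod 48)
  18^16 ≡ 0² = 0 ≡ 0 (mod 48)
16 is a power of 2, so 18^16 is the last square: ≡ 0 (mod 48)
Result: 18^16 ≡ 0 (mod 48)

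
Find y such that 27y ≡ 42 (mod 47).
12

Since gcd(27, 47) = 1 divides 42, a solution exists.
Multiply both sides by the inverse of 27 mod 47:
  27^(-1) mod 47 = 7
  x ≡ 7 × 42 ≡ 294 ≡ 12 (mod 47)
Verification: 27 × 12 = 324 = 6 × 47 + 42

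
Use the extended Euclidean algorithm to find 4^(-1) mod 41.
Extended GCD: 4(-10) + 41(1) = 1. So 4^(-1) ≡ 31 ≡ 31 (mod 41). Verify: 4 × 31 = 124 ≡ 1 (mod 41)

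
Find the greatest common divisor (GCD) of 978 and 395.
1

Using the Euclidean algorithm:
978 = 2 × 395 + 188
395 = 2 × 188 + 19
188 = 9 × 19 + 17
19 = 1 × 17 + 2
17 = 8 × 2 + 1
2 = 2 × 1 + 0

GCD(978, 395) = 1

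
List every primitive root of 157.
Primitive roots mod 157: {5, 6, 15, 18, 20, 21, 24, 26, 34, 38, 43, 53, 55, 60, 61, 62, 63, 66, 69, 70, 72, 73, 74, 77, 80, 83, 84, 85, 87, 88, 91, 94, 95, 96, 97, 102, 104, 114, 119, 123, 131, 133, 136, 137, 139, 142, 151, 152}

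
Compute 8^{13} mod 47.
18

Using successive squaring:
Binary expansion of 13: 1101
Powers of 8 mod 47 (each is the square of the previous):
  8^1 ≡ 8 (mod 47)
  8^2 ≡ 8² = 64 ≡ 17 (mod 47)
  8^4 ≡ 17² = 289 ≡ 7 (mod 47)
  8^8 ≡ 7² = 49 ≡ 2 (mod 47)
13 = 8 + 4 + 1, so 8^13 = 8^8 × 8^4 × 8^1 ≡ 2 × 7 × 8 (mod 47)
Multiplying step by step:
  2 × 7 = 14 ≡ 14 (mod 47)
  14 × 8 = 112 ≡ 18 (mod 47)
Result: 8^13 ≡ 18 (mod 47)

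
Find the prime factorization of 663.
3 × 13 × 17

Divide by primes starting from smallest:
663 ÷ 3 = 221
221 ÷ 13 = 17
17 ÷ 17 = 1

663 = 3 × 13 × 17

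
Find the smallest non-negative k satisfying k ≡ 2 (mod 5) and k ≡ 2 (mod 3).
M = 5 × 3 = 15. M₁ = 3, y₁ ≡ 2 (mod 5). M₂ = 5, y₂ ≡ 2 (mod 3). k = 2×3×2 + 2×5×2 ≡ 2 (mod 15)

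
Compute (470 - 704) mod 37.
25

(470 - 704) = -234
-234 mod 37 = 25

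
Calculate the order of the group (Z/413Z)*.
348

Prime factorization: 413 = 7 × 59
Using the formula φ(n) = n × Π(1 - 1/p) for each prime factor p:
φ(413) = 413 × (1 - 1/7) × (1 - 1/59)
φ(413) = 348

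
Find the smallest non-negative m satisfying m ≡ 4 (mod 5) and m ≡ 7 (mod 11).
M = 5 × 11 = 55. M₁ = 11, y₁ ≡ 1 (mod 5). M₂ = 5, y₂ ≡ 9 (mod 11). m = 4×11×1 + 7×5×9 ≡ 29 (mod 55)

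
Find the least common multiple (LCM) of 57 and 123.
2337

First find GCD(57, 123) using the Euclidean algorithm:
57 = 0 × 123 + 57
123 = 2 × 57 + 9
57 = 6 × 9 + 3
9 = 3 × 3 + 0
GCD(57, 123) = 3

LCM formula: LCM(a, b) = (a × b) / GCD(a, b)
LCM(57, 123) = (57 × 123) / 3
LCM(57, 123) = 7011 / 3
LCM(57, 123) = 2337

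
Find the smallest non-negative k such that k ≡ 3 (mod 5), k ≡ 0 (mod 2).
8

Using the Chinese Remainder Theorem:
M = product of moduli = 10
For equation 1: M_1 = 2, 2 ≡ 2 (mod 5), inverse of 2 mod 5 is 3 (check: 2 × 3 = 6 ≡ 1 (mod 5))
For equation 2: M_2 = 5, 5 ≡ 1 (mod 2), inverse of 5 mod 2 is 1 (check: 1 × 1 = 1 ≡ 1 (mod 2))
Combine: k ≡ Σ r_i×M_i×(M_i⁻¹ mod m_i) = 3×2×3 + 0×5×1 = 18 + 0 = 18
18 mod 10 = 8
k ≡ 8 (mod 10)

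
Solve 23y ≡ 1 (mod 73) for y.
54

Using Extended Euclidean Algorithm:
gcd(23, 73) = 1
Bezout coefficients: 23 × -19 + 73 × 6 = 1
So 23 × -19 ≡ 1 (mod 73)
The inverse is -19 mod 73 = 54
Verification: 23 × 54 = 1242 = 17 × 73 + 1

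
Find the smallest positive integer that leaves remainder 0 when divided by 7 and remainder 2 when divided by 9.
M = 7 × 9 = 63. M₁ = 9, y₁ ≡ 4 (mod 7). M₂ = 7, y₂ ≡ 4 (mod 9). t = 0×9×4 + 2×7×4 ≡ 56 (mod 63). The smallest positive such number is 56.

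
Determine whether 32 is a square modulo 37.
By Euler's criterion: 32^{18} ≡ 36 (mod 37). Since this equals -1 (≡ 36), 32 is not a QR.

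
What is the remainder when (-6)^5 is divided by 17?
(-6) ≡ 11 (mod 17). 5 = 4 + 1 (binary 101). Repeated squaring mod 17: 11^1 ≡ 11; 11^2 ≡ 11² = 121 ≡ 2; 11^4 ≡ 2² = 4 ≡ 4. Multiply: (-6)^5 ≡ 11^4 × 11^1 ≡ 4 × 11 (mod 17): 4 × 11 = 44 ≡ 10. So (-6)^5 ≡ 10 (mod 17).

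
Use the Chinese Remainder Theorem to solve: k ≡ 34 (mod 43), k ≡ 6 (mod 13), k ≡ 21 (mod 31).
4764

Using the Chinese Remainder Theorem:
M = product of moduli = 17329
For equation 1: M_1 = 403, 403 ≡ 16 (mod 43), inverse of 403 mod 43 is 35 (check: 16 × 35 = 560 ≡ 1 (mod 43))
For equation 2: M_2 = 1333, 1333 ≡ 7 (mod 13), inverse of 1333 mod 13 is 2 (check: 7 × 2 = 14 ≡ 1 (mod 13))
For equation 3: M_3 = 559, 559 ≡ 1 (mod 31), inverse of 559 mod 31 is 1 (check: 1 × 1 = 1 ≡ 1 (mod 31))
Combine: k ≡ Σ r_i×M_i×(M_i⁻¹ mod m_i) = 34×403×35 + 6×1333×2 + 21×559×1 = 479570 + 15996 + 11739 = 507305
507305 mod 17329 = 4764
k ≡ 4764 (mod 17329)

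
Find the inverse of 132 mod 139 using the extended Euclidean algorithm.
Extended GCD: 132(-20) + 139(19) = 1. So 132^(-1) ≡ 119 ≡ 119 (mod 139). Verify: 132 × 119 = 15708 ≡ 1 (mod 139)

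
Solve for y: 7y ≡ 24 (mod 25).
7

Since gcd(7, 25) = 1 divides 24, a solution exists.
Multiply both sides by the inverse of 7 mod 25:
  7^(-1) mod 25 = 18
  x ≡ 18 × 24 ≡ 432 ≡ 7 (mod 25)
Verification: 7 × 7 = 49 = 1 × 25 + 24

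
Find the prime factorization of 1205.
5 × 241

Divide by primes starting from smallest:
1205 ÷ 5 = 241
241 ÷ 241 = 1

1205 = 5 × 241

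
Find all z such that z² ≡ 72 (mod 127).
The square roots of 72 mod 127 are 31 and 96. Verify: 31² = 961 ≡ 72 (mod 127)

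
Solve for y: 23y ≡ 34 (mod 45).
23

Since gcd(23, 45) = 1 divides 34, a solution exists.
Multiply both sides by the inverse of 23 mod 45:
  23^(-1) mod 45 = 2
  x ≡ 2 × 34 ≡ 68 ≡ 23 (mod 45)
Verification: 23 × 23 = 529 = 11 × 45 + 34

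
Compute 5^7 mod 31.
7 = 4 + 2 + 1 (binary 111). Repeated squaring mod 31: 5^1 ≡ 5; 5^2 ≡ 5² = 25 ≡ 25; 5^4 ≡ 25² = 625 ≡ 5. Multiply: 5^7 = 5^4 × 5^2 × 5^1 ≡ 5 × 25 × 5 (mod 31): 5 × 25 = 125 ≡ 1; 1 × 5 = 5 ≡ 5. So 5^7 ≡ 5 (mod 31).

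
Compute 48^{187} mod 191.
64

Using successive squaring:
Binary expansion of 187: 10111011
Powers of 48 mod 191 (each is the square of the previous):
  48^1 ≡ 48 (mod 191)
  48^2 ≡ 48² = 2304 ≡ 12 (mod 191)
  48^4 ≡ 12² = 144 ≡ 144 (mod 191)
  48^8 ≡ 144² = 20736 ≡ 108 (mod 191)
  48^16 ≡ 108² = 11664 ≡ 13 (mod 191)
  48^32 ≡ 13² = 169 ≡ 169 (mod 191)
  48^64 ≡ 169² = 28561 ≡ 102 (mod 191)
  48^128 ≡ 102² = 10404 ≡ 90 (mod 191)
187 = 128 + 32 + 16 + 8 + 2 + 1, so 48^187 = 48^128 × 48^32 × 48^16 × 48^8 × 48^2 × 48^1 ≡ 90 × 169 × 13 × 108 × 12 × 48 (mod 191)
Multiplying step by step:
  90 × 169 = 15210 ≡ 121 (mod 191)
  121 × 13 = 1573 ≡ 45 (mod 191)
  45 × 108 = 4860 ≡ 85 (mod 191)
  85 × 12 = 1020 ≡ 65 (mod 191)
  65 × 48 = 3120 ≡ 64 (mod 191)
Result: 48^187 ≡ 64 (mod 191)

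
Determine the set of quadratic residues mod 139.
QRs mod 139: {1, 4, 5, 6, 7, 9, 11, 13, 16, 20, 24, 25, 28, 29, 30, 31, 34, 35, 36, 37, 38, 41, 42, 44, 45, 46, 47, 49, 51, 52, 54, 55, 57, 63, 64, 65, 66, 67, 69, 71, 77, 78, 79, 80, 81, 83, 86, 89, 91, 96, 99, 100, 106, 107, 112, 113, 116, 117, 118, 120, 121, 122, 124, 125, 127, 129, 131, 136, 137}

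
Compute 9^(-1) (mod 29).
9^(-1) ≡ 13 (mod 29). Verification: 9 × 13 = 117 ≡ 1 (mod 29)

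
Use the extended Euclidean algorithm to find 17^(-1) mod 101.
Extended GCD: 17(6) + 101(-1) = 1. So 17^(-1) ≡ 6 ≡ 6 (mod 101). Verify: 17 × 6 = 102 ≡ 1 (mod 101)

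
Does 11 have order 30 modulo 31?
p - 1 = 30 has prime divisors 2, 3, 5. Check 11^(30/q) mod 31 for each: 11^(30/2) = 11^15 ≡ 30, 11^(30/3) = 11^10 ≡ 5, 11^(30/5) = 11^6 ≡ 4 (mod 31). None of these is 1, so 11 has order 30 = φ(31), so it is a primitive root mod 31.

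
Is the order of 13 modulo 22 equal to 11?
No, the actual order is 10, not 11.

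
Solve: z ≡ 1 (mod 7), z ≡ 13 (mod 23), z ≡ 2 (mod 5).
M = 7 × 23 × 5 = 805. M₁ = 115, y₁ ≡ 5 (mod 7). M₂ = 35, y₂ ≡ 2 (mod 23). M₃ = 161, y₃ ≡ 1 (mod 5). z = 1×115×5 + 13×35×2 + 2×161×1 ≡ 197 (mod 805)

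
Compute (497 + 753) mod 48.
2

(497 + 753) = 1250
1250 mod 48 = 2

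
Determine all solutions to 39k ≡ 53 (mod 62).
57

Since gcd(39, 62) = 1 divides 53, a solution exists.
Multiply both sides by the inverse of 39 mod 62:
  39^(-1) mod 62 = 35
  x ≡ 35 × 53 ≡ 1855 ≡ 57 (mod 62)
Verification: 39 × 57 = 2223 = 35 × 62 + 53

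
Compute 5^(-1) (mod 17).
5^(-1) ≡ 7 (mod 17). Verification: 5 × 7 = 35 ≡ 1 (mod 17)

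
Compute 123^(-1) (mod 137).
123^(-1) ≡ 88 (mod 137). Verification: 123 × 88 = 10824 ≡ 1 (mod 137)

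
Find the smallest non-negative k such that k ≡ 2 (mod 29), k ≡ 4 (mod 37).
263

Using the Chinese Remainder Theorem:
M = product of moduli = 1073
For equation 1: M_1 = 37, 37 ≡ 8 (mod 29), inverse of 37 mod 29 is 11 (check: 8 × 11 = 88 ≡ 1 (mod 29))
For equation 2: M_2 = 29, 29 ≡ 29 (mod 37), inverse of 29 mod 37 is 23 (check: 29 × 23 = 667 ≡ 1 (mod 37))
Combine: k ≡ Σ r_i×M_i×(M_i⁻¹ mod m_i) = 2×37×11 + 4×29×23 = 814 + 2668 = 3482
3482 mod 1073 = 263
k ≡ 263 (mod 1073)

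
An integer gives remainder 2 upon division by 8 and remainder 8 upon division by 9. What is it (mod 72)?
M = 8 × 9 = 72. M₁ = 9, y₁ ≡ 1 (mod 8). M₂ = 8, y₂ ≡ 8 (mod 9). y = 2×9×1 + 8×8×8 ≡ 26 (mod 72). The smallest positive such number is 26.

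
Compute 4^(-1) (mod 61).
46

Using Extended Euclidean Algorithm:
gcd(4, 61) = 1
Bezout coefficients: 4 × -15 + 61 × 1 = 1
So 4 × -15 ≡ 1 (mod 61)
The inverse is -15 mod 61 = 46
Verification: 4 × 46 = 184 = 3 × 61 + 1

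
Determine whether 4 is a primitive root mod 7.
p - 1 = 6 has prime divisors 2, 3. Check 4^(6/q) mod 7 for each: 4^(6/2) = 4^3 ≡ 1, 4^(6/3) = 4^2 ≡ 2 (mod 7). Since 4^3 ≡ 1 (mod 7), the order of 4 divides 3 (in fact the order is 3) ≠ 6, so it is not a primitive root.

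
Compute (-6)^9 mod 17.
(-6) ≡ 11 (mod 17). 9 = 8 + 1 (binary 1001). Repeated squaring mod 17: 11^1 ≡ 11; 11^2 ≡ 11² = 121 ≡ 2; 11^4 ≡ 2² = 4 ≡ 4; 11^8 ≡ 4² = 16 ≡ 16. Multiply: (-6)^9 ≡ 11^8 × 11^1 ≡ 16 × 11 (mod 17): 16 × 11 = 176 ≡ 6. So (-6)^9 ≡ 6 (mod 17).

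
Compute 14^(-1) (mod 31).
14^(-1) ≡ 20 (mod 31). Verification: 14 × 20 = 280 ≡ 1 (mod 31)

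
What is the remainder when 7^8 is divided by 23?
8 = 8 (binary 1000). Repeated squaring mod 23: 7^1 ≡ 7; 7^2 ≡ 7² = 49 ≡ 3; 7^4 ≡ 3² = 9 ≡ 9; 7^8 ≡ 9² = 81 ≡ 12. So 7^8 ≡ 12 (mod 23).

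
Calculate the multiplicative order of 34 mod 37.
Powers of 34 mod 37: 34^1≡34, 34^2≡9, 34^3≡10, 34^4≡7, 34^5≡16, 34^6≡26, 34^7≡33, 34^8≡12, 34^9≡1. Order = 9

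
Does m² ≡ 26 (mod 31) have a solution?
By Euler's criterion: 26^{15} ≡ 30 (mod 31). Since this equals -1 (≡ 30), 26 is not a QR.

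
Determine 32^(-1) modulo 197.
32^(-1) ≡ 117 (mod 197). Verification: 32 × 117 = 3744 ≡ 1 (mod 197)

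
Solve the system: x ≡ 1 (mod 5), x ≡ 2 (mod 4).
M = 5 × 4 = 20. M₁ = 4, y₁ ≡ 4 (mod 5). M₂ = 5, y₂ ≡ 1 (mod 4). x = 1×4×4 + 2×5×1 ≡ 6 (mod 20)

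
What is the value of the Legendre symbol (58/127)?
(58/127) = 58^{63} mod 127 = -1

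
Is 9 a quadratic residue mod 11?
By Euler's criterion: 9^{5} ≡ 1 (mod 11). Since this equals 1, 9 is a QR.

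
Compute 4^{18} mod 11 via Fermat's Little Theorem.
9

By Fermat's Little Theorem, a^(p-1) ≡ 1 (mod p) for prime p and gcd(a, p) = 1
Here p = 11, so 4^10 ≡ 1 (mod 11)
We can reduce the exponent: 18 mod 10 = 8
So 4^18 ≡ 4^8 (mod 11)
Computing: 4^8 mod 11 = 9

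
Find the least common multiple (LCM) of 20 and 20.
20

First find GCD(20, 20) using the Euclidean algorithm:
20 = 1 × 20 + 0
GCD(20, 20) = 20

LCM formula: LCM(a, b) = (a × b) / GCD(a, b)
LCM(20, 20) = (20 × 20) / 20
LCM(20, 20) = 400 / 20
LCM(20, 20) = 20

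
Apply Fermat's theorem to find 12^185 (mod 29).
By Fermat: 12^{28} ≡ 1 (mod 29). 185 = 6×28 + 17. So 12^{185} ≡ 12^{17} ≡ 12 (mod 29)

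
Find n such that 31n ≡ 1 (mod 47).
31^(-1) ≡ 44 (mod 47). Verification: 31 × 44 = 1364 ≡ 1 (mod 47)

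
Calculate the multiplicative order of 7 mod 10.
Powers of 7 mod 10: 7^1≡7, 7^2≡9, 7^3≡3, 7^4≡1. Order = 4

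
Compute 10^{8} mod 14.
2

Using successive squaring:
Binary expansion of 8: 1000
Powers of 10 mod 14 (each is the square of the previous):
  10^1 ≡ 10 (mod 14)
  10^2 ≡ 10² = 100 ≡ 2 (mod 14)
  10^4 ≡ 2² = 4 ≡ 4 (mod 14)
  10^8 ≡ 4² = 16 ≡ 2 (mod 14)
8 is a power of 2, so 10^8 is the last square: ≡ 2 (mod 14)
Result: 10^8 ≡ 2 (mod 14)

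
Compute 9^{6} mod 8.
1

Using successive squaring:
Binary expansion of 6: 110
Powers of 9 mod 8 (each is the square of the previous):
  9^1 ≡ 1 (mod 8)
  9^2 ≡ 1² = 1 ≡ 1 (mod 8)
  9^4 ≡ 1² = 1 ≡ 1 (mod 8)
6 = 4 + 2, so 9^6 = 9^4 × 9^2 ≡ 1 × 1 (mod 8)
Multiplying step by step:
  1 × 1 = 1 ≡ 1 (mod 8)
Result: 9^6 ≡ 1 (mod 8)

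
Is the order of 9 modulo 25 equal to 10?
Yes, ord_25(9) = 10.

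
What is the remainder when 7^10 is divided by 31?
10 = 8 + 2 (binary 1010). Repeated squaring mod 31: 7^1 ≡ 7; 7^2 ≡ 7² = 49 ≡ 18; 7^4 ≡ 18² = 324 ≡ 14; 7^8 ≡ 14² = 196 ≡ 10. Multiply: 7^10 = 7^8 × 7^2 ≡ 10 × 18 (mod 31): 10 × 18 = 180 ≡ 25. So 7^10 ≡ 25 (mod 31).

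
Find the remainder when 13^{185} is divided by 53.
By Fermat: 13^{52} ≡ 1 (mod 53). 185 = 3×52 + 29. So 13^{185} ≡ 13^{29} ≡ 24 (mod 53)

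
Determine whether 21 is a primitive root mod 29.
p - 1 = 28 has prime divisors 2, 7. Check 21^(28/q) mod 29 for each: 21^(28/2) = 21^14 ≡ 28, 21^(28/7) = 21^4 ≡ 7 (mod 29). None of these is 1, so 21 has order 28 = φ(29), so it is a primitive root mod 29.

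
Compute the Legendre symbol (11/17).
(11/17) = 11^{8} mod 17 = -1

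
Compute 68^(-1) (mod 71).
68^(-1) ≡ 47 (mod 71). Verification: 68 × 47 = 3196 ≡ 1 (mod 71)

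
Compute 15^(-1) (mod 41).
15^(-1) ≡ 11 (mod 41). Verification: 15 × 11 = 165 ≡ 1 (mod 41)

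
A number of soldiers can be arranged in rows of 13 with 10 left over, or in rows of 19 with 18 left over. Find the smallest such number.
M = 13 × 19 = 247. M₁ = 19, y₁ ≡ 11 (mod 13). M₂ = 13, y₂ ≡ 3 (mod 19). r = 10×19×11 + 18×13×3 ≡ 75 (mod 247). The smallest positive such number is 75.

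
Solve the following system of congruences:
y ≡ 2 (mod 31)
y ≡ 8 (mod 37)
1118

Using the Chinese Remainder Theorem:
M = product of moduli = 1147
For equation 1: M_1 = 37, 37 ≡ 6 (mod 31), inverse of 37 mod 31 is 26 (check: 6 × 26 = 156 ≡ 1 (mod 31))
For equation 2: M_2 = 31, 31 ≡ 31 (mod 37), inverse of 31 mod 37 is 6 (check: 31 × 6 = 186 ≡ 1 (mod 37))
Combine: y ≡ Σ r_i×M_i×(M_i⁻¹ mod m_i) = 2×37×26 + 8×31×6 = 1924 + 1488 = 3412
3412 mod 1147 = 1118
y ≡ 1118 (mod 1147)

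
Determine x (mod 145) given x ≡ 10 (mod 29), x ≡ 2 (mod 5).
97

Using the Chinese Remainder Theorem:
M = product of moduli = 145
For equation 1: M_1 = 5, 5 ≡ 5 (mod 29), inverse of 5 mod 29 is 6 (check: 5 × 6 = 30 ≡ 1 (mod 29))
For equation 2: M_2 = 29, 29 ≡ 4 (mod 5), inverse of 29 mod 5 is 4 (check: 4 × 4 = 16 ≡ 1 (mod 5))
Combine: x ≡ Σ r_i×M_i×(M_i⁻¹ mod m_i) = 10×5×6 + 2×29×4 = 300 + 232 = 532
532 mod 145 = 97
x ≡ 97 (mod 145)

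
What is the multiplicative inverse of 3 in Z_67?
3^(-1) ≡ 45 (mod 67). Verification: 3 × 45 = 135 ≡ 1 (mod 67)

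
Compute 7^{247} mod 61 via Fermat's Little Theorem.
43

By Fermat's Little Theorem, a^(p-1) ≡ 1 (mod p) for prime p and gcd(a, p) = 1
Here p = 61, so 7^60 ≡ 1 (mod 61)
We can reduce the exponent: 247 mod 60 = 7
So 7^247 ≡ 7^7 (mod 61)
Computing: 7^7 mod 61 = 43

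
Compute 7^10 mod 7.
7 ≡ 0 (mod 7). 10 = 8 + 2 (binary 1010). Repeated squaring mod 7: 0^1 ≡ 0; 0^2 ≡ 0² = 0 ≡ 0; 0^4 ≡ 0² = 0 ≡ 0; 0^8 ≡ 0² = 0 ≡ 0. Multiply: 7^10 ≡ 0^8 × 0^2 ≡ 0 × 0 (mod 7): 0 × 0 = 0 ≡ 0. So 7^10 ≡ 0 (mod 7).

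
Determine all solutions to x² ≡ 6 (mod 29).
The square roots of 6 mod 29 are 8 and 21. Verify: 8² = 64 ≡ 6 (mod 29)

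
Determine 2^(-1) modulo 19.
2^(-1) ≡ 10 (mod 19). Verification: 2 × 10 = 20 ≡ 1 (mod 19)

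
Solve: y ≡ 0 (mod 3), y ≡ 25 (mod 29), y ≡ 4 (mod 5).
M = 3 × 29 × 5 = 435. M₁ = 145, y₁ ≡ 1 (mod 3). M₂ = 15, y₂ ≡ 2 (mod 29). M₃ = 87, y₃ ≡ 3 (mod 5). y = 0×145×1 + 25×15×2 + 4×87×3 ≡ 54 (mod 435)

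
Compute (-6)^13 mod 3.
Using repeated squaring. (-6) ≡ 0 (mod 3). 13 = 8 + 4 + 1 (binary 1101). Repeated squaring mod 3: 0^1 ≡ 0; 0^2 ≡ 0² = 0 ≡ 0; 0^4 ≡ 0² = 0 ≡ 0; 0^8 ≡ 0² = 0 ≡ 0. Multiply: (-6)^13 ≡ 0^8 × 0^4 × 0^1 ≡ 0 × 0 × 0 (mod 3): 0 × 0 = 0 ≡ 0; 0 × 0 = 0 ≡ 0. So (-6)^13 ≡ 0 (mod 3).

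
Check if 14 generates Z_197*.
p - 1 = 196 has prime divisors 2, 7. Check 14^(196/q) mod 197 for each: 14^(196/2) = 14^98 ≡ 196, 14^(196/7) = 14^28 ≡ 1 (mod 197). Since 14^28 ≡ 1 (mod 197), the order of 14 divides 28 (in fact the order is 4) ≠ 196, so it is not a primitive root.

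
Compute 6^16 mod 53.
Using repeated squaring. 16 = 16 (binary 10000). Repeated squaring mod 53: 6^1 ≡ 6; 6^2 ≡ 6² = 36 ≡ 36; 6^4 ≡ 36² = 1296 ≡ 24; 6^8 ≡ 24² = 576 ≡ 46; 6^16 ≡ 46² = 2116 ≡ 49. So 6^16 ≡ 49 (mod 53).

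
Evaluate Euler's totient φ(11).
10

Prime factorization: 11 = 11
Using the formula φ(n) = n × Π(1 - 1/p) for each prime factor p:
φ(11) = 11 × (1 - 1/11)
φ(11) = 10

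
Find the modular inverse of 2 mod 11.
2^(-1) ≡ 6 (mod 11). Verification: 2 × 6 = 12 ≡ 1 (mod 11)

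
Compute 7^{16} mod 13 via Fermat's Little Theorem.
9

By Fermat's Little Theorem, a^(p-1) ≡ 1 (mod p) for prime p and gcd(a, p) = 1
Here p = 13, so 7^12 ≡ 1 (mod 13)
We can reduce the exponent: 16 mod 12 = 4
So 7^16 ≡ 7^4 (mod 13)
Computing: 7^4 mod 13 = 9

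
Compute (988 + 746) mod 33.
18

(988 + 746) = 1734
1734 mod 33 = 18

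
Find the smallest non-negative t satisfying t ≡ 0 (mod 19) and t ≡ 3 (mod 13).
M = 19 × 13 = 247. M₁ = 13, y₁ ≡ 3 (mod 19). M₂ = 19, y₂ ≡ 11 (mod 13). t = 0×13×3 + 3×19×11 ≡ 133 (mod 247)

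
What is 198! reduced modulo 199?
By Wilson's theorem, (198)! ≡ -1 ≡ 198 (mod 199)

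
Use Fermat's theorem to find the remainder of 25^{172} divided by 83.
65

By Fermat's Little Theorem, a^(p-1) ≡ 1 (mod p) for prime p and gcd(a, p) = 1
Here p = 83, so 25^82 ≡ 1 (mod 83)
We can reduce the exponent: 172 mod 82 = 8
So 25^172 ≡ 25^8 (mod 83)
Computing: 25^8 mod 83 = 65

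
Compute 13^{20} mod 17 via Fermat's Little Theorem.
1

By Fermat's Little Theorem, a^(p-1) ≡ 1 (mod p) for prime p and gcd(a, p) = 1
Here p = 17, so 13^16 ≡ 1 (mod 17)
We can reduce the exponent: 20 mod 16 = 4
So 13^20 ≡ 13^4 (mod 17)
Computing: 13^4 mod 17 = 1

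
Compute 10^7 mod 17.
7 = 4 + 2 + 1 (binary 111). Repeated squaring mod 17: 10^1 ≡ 10; 10^2 ≡ 10² = 100 ≡ 15; 10^4 ≡ 15² = 225 ≡ 4. Multiply: 10^7 = 10^4 × 10^2 × 10^1 ≡ 4 × 15 × 10 (mod 17): 4 × 15 = 60 ≡ 9; 9 × 10 = 90 ≡ 5. So 10^7 ≡ 5 (mod 17).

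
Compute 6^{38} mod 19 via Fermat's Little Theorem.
17

By Fermat's Little Theorem, a^(p-1) ≡ 1 (mod p) for prime p and gcd(a, p) = 1
Here p = 19, so 6^18 ≡ 1 (mod 19)
We can reduce the exponent: 38 mod 18 = 2
So 6^38 ≡ 6^2 (mod 19)
Computing: 6^2 mod 19 = 17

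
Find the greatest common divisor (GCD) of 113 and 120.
1

Using the Euclidean algorithm:
113 = 0 × 120 + 113
120 = 1 × 113 + 7
113 = 16 × 7 + 1
7 = 7 × 1 + 0

GCD(113, 120) = 1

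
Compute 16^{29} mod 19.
9

Using successive squaring:
Binary expansion of 29: 11101
Powers of 16 mod 19 (each is the square of the previous):
  16^1 ≡ 16 (mod 19)
  16^2 ≡ 16² = 256 ≡ 9 (mod 19)
  16^4 ≡ 9² = 81 ≡ 5 (mod 19)
  16^8 ≡ 5² = 25 ≡ 6 (mod 19)
  16^16 ≡ 6² = 36 ≡ 17 (mod 19)
29 = 16 + 8 + 4 + 1, so 16^29 = 16^16 × 16^8 × 16^4 × 16^1 ≡ 17 × 6 × 5 × 16 (mod 19)
Multiplying step by step:
  17 × 6 = 102 ≡ 7 (mod 19)
  7 × 5 = 35 ≡ 16 (mod 19)
  16 × 16 = 256 ≡ 9 (mod 19)
Result: 16^29 ≡ 9 (mod 19)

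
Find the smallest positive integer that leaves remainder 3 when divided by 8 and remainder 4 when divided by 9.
M = 8 × 9 = 72. M₁ = 9, y₁ ≡ 1 (mod 8). M₂ = 8, y₂ ≡ 8 (mod 9). n = 3×9×1 + 4×8×8 ≡ 67 (mod 72). The smallest positive such number is 67.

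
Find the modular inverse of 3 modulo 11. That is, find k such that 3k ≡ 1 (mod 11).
4

Using Extended Euclidean Algorithm:
gcd(3, 11) = 1
Bezout coefficients: 3 × 4 + 11 × -1 = 1
So 3 × 4 ≡ 1 (mod 11)
The inverse is 4 mod 11 = 4
Verification: 3 × 4 = 12 = 1 × 11 + 1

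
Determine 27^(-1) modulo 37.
27^(-1) ≡ 11 (mod 37). Verification: 27 × 11 = 297 ≡ 1 (mod 37)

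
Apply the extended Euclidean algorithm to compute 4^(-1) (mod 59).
Extended GCD: 4(15) + 59(-1) = 1. So 4^(-1) ≡ 15 ≡ 15 (mod 59). Verify: 4 × 15 = 60 ≡ 1 (mod 59)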